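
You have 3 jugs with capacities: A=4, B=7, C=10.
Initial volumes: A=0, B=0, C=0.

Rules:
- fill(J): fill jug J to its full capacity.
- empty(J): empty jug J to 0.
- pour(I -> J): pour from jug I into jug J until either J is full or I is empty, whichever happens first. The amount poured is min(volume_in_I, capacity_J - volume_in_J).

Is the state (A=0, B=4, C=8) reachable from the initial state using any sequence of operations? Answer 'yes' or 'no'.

BFS from (A=0, B=0, C=0):
  1. fill(A) -> (A=4 B=0 C=0)
  2. pour(A -> B) -> (A=0 B=4 C=0)
  3. fill(A) -> (A=4 B=4 C=0)
  4. pour(A -> C) -> (A=0 B=4 C=4)
  5. fill(A) -> (A=4 B=4 C=4)
  6. pour(A -> C) -> (A=0 B=4 C=8)
Target reached → yes.

Answer: yes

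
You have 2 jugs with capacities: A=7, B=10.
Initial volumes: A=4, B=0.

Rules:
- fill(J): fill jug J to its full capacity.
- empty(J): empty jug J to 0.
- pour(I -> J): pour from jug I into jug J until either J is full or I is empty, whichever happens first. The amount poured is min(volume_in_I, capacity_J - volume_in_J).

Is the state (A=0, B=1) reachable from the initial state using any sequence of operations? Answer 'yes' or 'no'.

BFS from (A=4, B=0):
  1. pour(A -> B) -> (A=0 B=4)
  2. fill(A) -> (A=7 B=4)
  3. pour(A -> B) -> (A=1 B=10)
  4. empty(B) -> (A=1 B=0)
  5. pour(A -> B) -> (A=0 B=1)
Target reached → yes.

Answer: yes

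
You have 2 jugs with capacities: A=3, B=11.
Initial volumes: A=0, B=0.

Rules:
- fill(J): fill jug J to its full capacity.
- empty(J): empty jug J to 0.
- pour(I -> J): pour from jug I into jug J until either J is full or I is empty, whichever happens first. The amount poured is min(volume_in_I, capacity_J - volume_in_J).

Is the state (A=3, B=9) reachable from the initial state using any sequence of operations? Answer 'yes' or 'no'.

Answer: yes

Derivation:
BFS from (A=0, B=0):
  1. fill(A) -> (A=3 B=0)
  2. pour(A -> B) -> (A=0 B=3)
  3. fill(A) -> (A=3 B=3)
  4. pour(A -> B) -> (A=0 B=6)
  5. fill(A) -> (A=3 B=6)
  6. pour(A -> B) -> (A=0 B=9)
  7. fill(A) -> (A=3 B=9)
Target reached → yes.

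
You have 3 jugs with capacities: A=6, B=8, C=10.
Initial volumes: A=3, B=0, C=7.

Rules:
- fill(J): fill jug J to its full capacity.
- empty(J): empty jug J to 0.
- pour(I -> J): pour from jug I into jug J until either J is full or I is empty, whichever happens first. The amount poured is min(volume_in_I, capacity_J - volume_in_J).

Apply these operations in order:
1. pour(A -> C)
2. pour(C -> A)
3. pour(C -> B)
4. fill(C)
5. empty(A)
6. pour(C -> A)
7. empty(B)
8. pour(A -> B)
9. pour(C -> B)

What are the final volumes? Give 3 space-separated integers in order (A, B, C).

Step 1: pour(A -> C) -> (A=0 B=0 C=10)
Step 2: pour(C -> A) -> (A=6 B=0 C=4)
Step 3: pour(C -> B) -> (A=6 B=4 C=0)
Step 4: fill(C) -> (A=6 B=4 C=10)
Step 5: empty(A) -> (A=0 B=4 C=10)
Step 6: pour(C -> A) -> (A=6 B=4 C=4)
Step 7: empty(B) -> (A=6 B=0 C=4)
Step 8: pour(A -> B) -> (A=0 B=6 C=4)
Step 9: pour(C -> B) -> (A=0 B=8 C=2)

Answer: 0 8 2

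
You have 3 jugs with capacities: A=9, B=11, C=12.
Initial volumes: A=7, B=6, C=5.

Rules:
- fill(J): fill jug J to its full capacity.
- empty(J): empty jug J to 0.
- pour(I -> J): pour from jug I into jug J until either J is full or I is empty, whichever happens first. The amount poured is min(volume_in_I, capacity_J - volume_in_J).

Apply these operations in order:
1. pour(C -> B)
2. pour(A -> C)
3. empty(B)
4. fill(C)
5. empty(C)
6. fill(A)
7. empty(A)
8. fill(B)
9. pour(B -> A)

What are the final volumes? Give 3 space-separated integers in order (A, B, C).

Step 1: pour(C -> B) -> (A=7 B=11 C=0)
Step 2: pour(A -> C) -> (A=0 B=11 C=7)
Step 3: empty(B) -> (A=0 B=0 C=7)
Step 4: fill(C) -> (A=0 B=0 C=12)
Step 5: empty(C) -> (A=0 B=0 C=0)
Step 6: fill(A) -> (A=9 B=0 C=0)
Step 7: empty(A) -> (A=0 B=0 C=0)
Step 8: fill(B) -> (A=0 B=11 C=0)
Step 9: pour(B -> A) -> (A=9 B=2 C=0)

Answer: 9 2 0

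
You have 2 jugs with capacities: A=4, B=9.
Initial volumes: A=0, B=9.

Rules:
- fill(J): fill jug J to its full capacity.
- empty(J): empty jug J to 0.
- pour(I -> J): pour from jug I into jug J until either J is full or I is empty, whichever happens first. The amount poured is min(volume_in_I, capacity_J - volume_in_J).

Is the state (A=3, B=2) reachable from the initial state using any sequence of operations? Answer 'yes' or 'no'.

BFS explored all 26 reachable states.
Reachable set includes: (0,0), (0,1), (0,2), (0,3), (0,4), (0,5), (0,6), (0,7), (0,8), (0,9), (1,0), (1,9) ...
Target (A=3, B=2) not in reachable set → no.

Answer: no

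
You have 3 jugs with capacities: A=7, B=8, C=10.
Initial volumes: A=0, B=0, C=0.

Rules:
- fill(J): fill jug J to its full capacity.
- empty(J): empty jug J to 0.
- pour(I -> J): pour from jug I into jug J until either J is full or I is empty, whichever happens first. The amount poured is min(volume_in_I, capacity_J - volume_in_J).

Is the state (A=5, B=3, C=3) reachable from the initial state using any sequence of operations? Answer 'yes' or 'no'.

Answer: no

Derivation:
BFS explored all 414 reachable states.
Reachable set includes: (0,0,0), (0,0,1), (0,0,2), (0,0,3), (0,0,4), (0,0,5), (0,0,6), (0,0,7), (0,0,8), (0,0,9), (0,0,10), (0,1,0) ...
Target (A=5, B=3, C=3) not in reachable set → no.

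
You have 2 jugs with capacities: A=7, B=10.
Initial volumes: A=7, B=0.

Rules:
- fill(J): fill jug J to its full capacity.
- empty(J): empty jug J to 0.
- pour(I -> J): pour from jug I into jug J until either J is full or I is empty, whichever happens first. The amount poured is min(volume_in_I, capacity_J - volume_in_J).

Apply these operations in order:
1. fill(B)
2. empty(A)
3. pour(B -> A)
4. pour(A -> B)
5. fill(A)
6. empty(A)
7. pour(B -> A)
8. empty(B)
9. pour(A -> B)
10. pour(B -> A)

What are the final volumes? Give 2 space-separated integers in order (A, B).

Step 1: fill(B) -> (A=7 B=10)
Step 2: empty(A) -> (A=0 B=10)
Step 3: pour(B -> A) -> (A=7 B=3)
Step 4: pour(A -> B) -> (A=0 B=10)
Step 5: fill(A) -> (A=7 B=10)
Step 6: empty(A) -> (A=0 B=10)
Step 7: pour(B -> A) -> (A=7 B=3)
Step 8: empty(B) -> (A=7 B=0)
Step 9: pour(A -> B) -> (A=0 B=7)
Step 10: pour(B -> A) -> (A=7 B=0)

Answer: 7 0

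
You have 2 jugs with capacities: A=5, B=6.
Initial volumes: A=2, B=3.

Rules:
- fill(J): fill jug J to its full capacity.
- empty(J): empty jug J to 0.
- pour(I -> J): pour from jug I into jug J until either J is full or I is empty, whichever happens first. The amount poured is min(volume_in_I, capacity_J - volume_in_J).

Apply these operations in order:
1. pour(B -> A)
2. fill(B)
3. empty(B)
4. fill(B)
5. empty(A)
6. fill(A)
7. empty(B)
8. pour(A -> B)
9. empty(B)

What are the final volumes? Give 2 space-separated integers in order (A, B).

Answer: 0 0

Derivation:
Step 1: pour(B -> A) -> (A=5 B=0)
Step 2: fill(B) -> (A=5 B=6)
Step 3: empty(B) -> (A=5 B=0)
Step 4: fill(B) -> (A=5 B=6)
Step 5: empty(A) -> (A=0 B=6)
Step 6: fill(A) -> (A=5 B=6)
Step 7: empty(B) -> (A=5 B=0)
Step 8: pour(A -> B) -> (A=0 B=5)
Step 9: empty(B) -> (A=0 B=0)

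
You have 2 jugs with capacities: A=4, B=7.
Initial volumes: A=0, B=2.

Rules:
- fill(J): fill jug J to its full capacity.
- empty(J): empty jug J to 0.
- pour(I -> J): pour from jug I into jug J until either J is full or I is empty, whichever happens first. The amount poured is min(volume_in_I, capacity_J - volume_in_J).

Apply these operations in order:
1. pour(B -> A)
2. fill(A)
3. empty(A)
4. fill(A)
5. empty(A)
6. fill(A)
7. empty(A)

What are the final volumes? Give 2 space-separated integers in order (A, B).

Step 1: pour(B -> A) -> (A=2 B=0)
Step 2: fill(A) -> (A=4 B=0)
Step 3: empty(A) -> (A=0 B=0)
Step 4: fill(A) -> (A=4 B=0)
Step 5: empty(A) -> (A=0 B=0)
Step 6: fill(A) -> (A=4 B=0)
Step 7: empty(A) -> (A=0 B=0)

Answer: 0 0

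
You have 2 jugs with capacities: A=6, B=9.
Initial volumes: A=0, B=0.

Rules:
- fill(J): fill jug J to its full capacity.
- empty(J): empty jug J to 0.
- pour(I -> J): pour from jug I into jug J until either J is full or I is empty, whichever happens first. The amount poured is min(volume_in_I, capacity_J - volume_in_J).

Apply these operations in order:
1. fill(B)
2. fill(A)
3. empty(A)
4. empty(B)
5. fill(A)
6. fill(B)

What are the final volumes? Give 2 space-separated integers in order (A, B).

Answer: 6 9

Derivation:
Step 1: fill(B) -> (A=0 B=9)
Step 2: fill(A) -> (A=6 B=9)
Step 3: empty(A) -> (A=0 B=9)
Step 4: empty(B) -> (A=0 B=0)
Step 5: fill(A) -> (A=6 B=0)
Step 6: fill(B) -> (A=6 B=9)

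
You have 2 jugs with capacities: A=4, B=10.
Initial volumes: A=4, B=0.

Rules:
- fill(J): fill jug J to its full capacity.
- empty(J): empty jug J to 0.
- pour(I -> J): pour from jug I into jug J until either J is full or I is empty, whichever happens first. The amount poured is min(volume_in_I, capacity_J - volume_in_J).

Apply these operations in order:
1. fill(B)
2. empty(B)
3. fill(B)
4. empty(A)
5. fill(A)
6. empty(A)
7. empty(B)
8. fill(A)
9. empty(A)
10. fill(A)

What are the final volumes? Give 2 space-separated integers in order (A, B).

Answer: 4 0

Derivation:
Step 1: fill(B) -> (A=4 B=10)
Step 2: empty(B) -> (A=4 B=0)
Step 3: fill(B) -> (A=4 B=10)
Step 4: empty(A) -> (A=0 B=10)
Step 5: fill(A) -> (A=4 B=10)
Step 6: empty(A) -> (A=0 B=10)
Step 7: empty(B) -> (A=0 B=0)
Step 8: fill(A) -> (A=4 B=0)
Step 9: empty(A) -> (A=0 B=0)
Step 10: fill(A) -> (A=4 B=0)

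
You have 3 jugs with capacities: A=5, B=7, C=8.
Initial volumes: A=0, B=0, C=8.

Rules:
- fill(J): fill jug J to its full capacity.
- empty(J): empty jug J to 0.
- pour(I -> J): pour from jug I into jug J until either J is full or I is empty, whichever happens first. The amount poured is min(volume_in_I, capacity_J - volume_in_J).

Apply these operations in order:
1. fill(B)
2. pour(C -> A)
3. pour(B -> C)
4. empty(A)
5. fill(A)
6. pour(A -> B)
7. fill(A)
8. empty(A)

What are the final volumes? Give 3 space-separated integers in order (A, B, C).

Answer: 0 7 8

Derivation:
Step 1: fill(B) -> (A=0 B=7 C=8)
Step 2: pour(C -> A) -> (A=5 B=7 C=3)
Step 3: pour(B -> C) -> (A=5 B=2 C=8)
Step 4: empty(A) -> (A=0 B=2 C=8)
Step 5: fill(A) -> (A=5 B=2 C=8)
Step 6: pour(A -> B) -> (A=0 B=7 C=8)
Step 7: fill(A) -> (A=5 B=7 C=8)
Step 8: empty(A) -> (A=0 B=7 C=8)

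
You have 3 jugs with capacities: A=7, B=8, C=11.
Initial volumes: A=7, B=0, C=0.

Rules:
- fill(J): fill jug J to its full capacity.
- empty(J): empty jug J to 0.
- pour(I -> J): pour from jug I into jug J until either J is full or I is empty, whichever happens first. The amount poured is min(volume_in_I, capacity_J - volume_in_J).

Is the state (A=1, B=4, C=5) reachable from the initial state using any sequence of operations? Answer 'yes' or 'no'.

BFS explored all 444 reachable states.
Reachable set includes: (0,0,0), (0,0,1), (0,0,2), (0,0,3), (0,0,4), (0,0,5), (0,0,6), (0,0,7), (0,0,8), (0,0,9), (0,0,10), (0,0,11) ...
Target (A=1, B=4, C=5) not in reachable set → no.

Answer: no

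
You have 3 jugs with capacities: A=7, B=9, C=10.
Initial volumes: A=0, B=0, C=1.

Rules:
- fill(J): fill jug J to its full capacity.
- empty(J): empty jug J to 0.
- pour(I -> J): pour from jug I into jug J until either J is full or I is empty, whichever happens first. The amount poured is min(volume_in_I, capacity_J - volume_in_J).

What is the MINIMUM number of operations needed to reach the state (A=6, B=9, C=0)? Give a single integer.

Answer: 5

Derivation:
BFS from (A=0, B=0, C=1). One shortest path:
  1. fill(A) -> (A=7 B=0 C=1)
  2. pour(A -> B) -> (A=0 B=7 C=1)
  3. fill(A) -> (A=7 B=7 C=1)
  4. pour(A -> B) -> (A=5 B=9 C=1)
  5. pour(C -> A) -> (A=6 B=9 C=0)
Reached target in 5 moves.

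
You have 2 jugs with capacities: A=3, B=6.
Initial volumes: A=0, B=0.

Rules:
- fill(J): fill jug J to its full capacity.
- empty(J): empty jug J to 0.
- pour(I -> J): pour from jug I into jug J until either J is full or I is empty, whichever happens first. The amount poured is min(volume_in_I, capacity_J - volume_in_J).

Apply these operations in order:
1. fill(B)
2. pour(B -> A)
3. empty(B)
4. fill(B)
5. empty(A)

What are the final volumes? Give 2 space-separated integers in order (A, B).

Step 1: fill(B) -> (A=0 B=6)
Step 2: pour(B -> A) -> (A=3 B=3)
Step 3: empty(B) -> (A=3 B=0)
Step 4: fill(B) -> (A=3 B=6)
Step 5: empty(A) -> (A=0 B=6)

Answer: 0 6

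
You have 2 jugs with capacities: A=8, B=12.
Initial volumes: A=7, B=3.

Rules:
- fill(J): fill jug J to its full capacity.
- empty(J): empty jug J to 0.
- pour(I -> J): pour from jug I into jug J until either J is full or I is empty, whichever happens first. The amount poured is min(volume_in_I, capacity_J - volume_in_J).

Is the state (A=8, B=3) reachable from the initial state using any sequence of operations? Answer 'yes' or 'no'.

Answer: yes

Derivation:
BFS from (A=7, B=3):
  1. fill(A) -> (A=8 B=3)
Target reached → yes.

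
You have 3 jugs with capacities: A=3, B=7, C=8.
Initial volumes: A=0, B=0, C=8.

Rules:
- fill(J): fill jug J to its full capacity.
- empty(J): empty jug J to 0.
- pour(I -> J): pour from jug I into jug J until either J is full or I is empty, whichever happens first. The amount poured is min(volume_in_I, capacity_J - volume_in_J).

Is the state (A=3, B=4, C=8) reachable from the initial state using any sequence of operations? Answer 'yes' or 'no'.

BFS from (A=0, B=0, C=8):
  1. fill(B) -> (A=0 B=7 C=8)
  2. pour(B -> A) -> (A=3 B=4 C=8)
Target reached → yes.

Answer: yes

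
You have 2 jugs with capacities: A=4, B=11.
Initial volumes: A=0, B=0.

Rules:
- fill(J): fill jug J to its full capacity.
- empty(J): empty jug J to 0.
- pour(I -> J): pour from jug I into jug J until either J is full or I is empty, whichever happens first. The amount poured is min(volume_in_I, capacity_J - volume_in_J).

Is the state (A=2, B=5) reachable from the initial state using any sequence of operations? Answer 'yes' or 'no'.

Answer: no

Derivation:
BFS explored all 30 reachable states.
Reachable set includes: (0,0), (0,1), (0,2), (0,3), (0,4), (0,5), (0,6), (0,7), (0,8), (0,9), (0,10), (0,11) ...
Target (A=2, B=5) not in reachable set → no.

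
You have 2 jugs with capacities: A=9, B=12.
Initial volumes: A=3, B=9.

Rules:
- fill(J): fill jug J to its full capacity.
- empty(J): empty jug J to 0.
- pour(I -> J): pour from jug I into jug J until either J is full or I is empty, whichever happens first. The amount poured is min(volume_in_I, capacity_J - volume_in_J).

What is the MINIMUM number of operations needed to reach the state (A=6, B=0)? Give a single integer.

BFS from (A=3, B=9). One shortest path:
  1. fill(A) -> (A=9 B=9)
  2. pour(A -> B) -> (A=6 B=12)
  3. empty(B) -> (A=6 B=0)
Reached target in 3 moves.

Answer: 3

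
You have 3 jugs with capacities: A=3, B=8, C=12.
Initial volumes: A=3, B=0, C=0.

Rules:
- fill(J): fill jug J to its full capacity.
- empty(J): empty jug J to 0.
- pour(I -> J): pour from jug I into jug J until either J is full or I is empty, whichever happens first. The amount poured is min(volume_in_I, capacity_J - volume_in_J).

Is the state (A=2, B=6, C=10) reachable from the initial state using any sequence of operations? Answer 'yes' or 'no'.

Answer: no

Derivation:
BFS explored all 314 reachable states.
Reachable set includes: (0,0,0), (0,0,1), (0,0,2), (0,0,3), (0,0,4), (0,0,5), (0,0,6), (0,0,7), (0,0,8), (0,0,9), (0,0,10), (0,0,11) ...
Target (A=2, B=6, C=10) not in reachable set → no.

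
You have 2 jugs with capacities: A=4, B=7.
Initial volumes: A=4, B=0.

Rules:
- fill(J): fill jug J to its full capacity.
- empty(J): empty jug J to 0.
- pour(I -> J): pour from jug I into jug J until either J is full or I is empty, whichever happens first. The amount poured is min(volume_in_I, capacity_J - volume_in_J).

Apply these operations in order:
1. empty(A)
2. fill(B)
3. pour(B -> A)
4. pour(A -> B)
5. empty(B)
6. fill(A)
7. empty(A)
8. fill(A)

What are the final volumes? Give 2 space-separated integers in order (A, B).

Answer: 4 0

Derivation:
Step 1: empty(A) -> (A=0 B=0)
Step 2: fill(B) -> (A=0 B=7)
Step 3: pour(B -> A) -> (A=4 B=3)
Step 4: pour(A -> B) -> (A=0 B=7)
Step 5: empty(B) -> (A=0 B=0)
Step 6: fill(A) -> (A=4 B=0)
Step 7: empty(A) -> (A=0 B=0)
Step 8: fill(A) -> (A=4 B=0)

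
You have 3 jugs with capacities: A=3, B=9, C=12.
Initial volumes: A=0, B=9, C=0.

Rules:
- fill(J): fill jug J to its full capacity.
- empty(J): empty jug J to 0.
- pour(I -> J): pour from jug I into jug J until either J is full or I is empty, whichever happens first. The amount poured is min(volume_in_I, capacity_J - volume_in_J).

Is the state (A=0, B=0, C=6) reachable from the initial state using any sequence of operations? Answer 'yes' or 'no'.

BFS from (A=0, B=9, C=0):
  1. pour(B -> A) -> (A=3 B=6 C=0)
  2. empty(A) -> (A=0 B=6 C=0)
  3. pour(B -> C) -> (A=0 B=0 C=6)
Target reached → yes.

Answer: yes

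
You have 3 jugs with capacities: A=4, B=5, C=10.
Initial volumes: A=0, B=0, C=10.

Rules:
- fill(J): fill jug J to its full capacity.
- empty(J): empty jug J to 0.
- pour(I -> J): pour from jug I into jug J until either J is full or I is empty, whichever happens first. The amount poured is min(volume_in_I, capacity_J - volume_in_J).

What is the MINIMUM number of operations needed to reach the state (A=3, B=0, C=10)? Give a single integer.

BFS from (A=0, B=0, C=10). One shortest path:
  1. fill(A) -> (A=4 B=0 C=10)
  2. pour(A -> B) -> (A=0 B=4 C=10)
  3. fill(A) -> (A=4 B=4 C=10)
  4. pour(A -> B) -> (A=3 B=5 C=10)
  5. empty(B) -> (A=3 B=0 C=10)
Reached target in 5 moves.

Answer: 5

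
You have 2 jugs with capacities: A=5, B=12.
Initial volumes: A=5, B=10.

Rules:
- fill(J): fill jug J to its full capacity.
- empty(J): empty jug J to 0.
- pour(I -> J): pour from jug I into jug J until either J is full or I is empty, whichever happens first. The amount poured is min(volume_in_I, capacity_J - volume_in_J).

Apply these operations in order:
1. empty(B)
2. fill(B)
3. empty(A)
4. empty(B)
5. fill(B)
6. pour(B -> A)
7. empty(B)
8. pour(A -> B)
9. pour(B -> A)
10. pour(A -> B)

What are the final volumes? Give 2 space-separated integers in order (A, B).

Step 1: empty(B) -> (A=5 B=0)
Step 2: fill(B) -> (A=5 B=12)
Step 3: empty(A) -> (A=0 B=12)
Step 4: empty(B) -> (A=0 B=0)
Step 5: fill(B) -> (A=0 B=12)
Step 6: pour(B -> A) -> (A=5 B=7)
Step 7: empty(B) -> (A=5 B=0)
Step 8: pour(A -> B) -> (A=0 B=5)
Step 9: pour(B -> A) -> (A=5 B=0)
Step 10: pour(A -> B) -> (A=0 B=5)

Answer: 0 5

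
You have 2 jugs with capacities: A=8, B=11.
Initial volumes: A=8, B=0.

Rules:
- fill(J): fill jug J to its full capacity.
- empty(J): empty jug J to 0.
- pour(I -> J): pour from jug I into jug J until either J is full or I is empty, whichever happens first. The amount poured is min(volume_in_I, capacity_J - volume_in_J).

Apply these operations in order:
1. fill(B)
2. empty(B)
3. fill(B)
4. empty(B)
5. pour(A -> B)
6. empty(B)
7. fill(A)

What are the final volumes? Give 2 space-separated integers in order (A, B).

Step 1: fill(B) -> (A=8 B=11)
Step 2: empty(B) -> (A=8 B=0)
Step 3: fill(B) -> (A=8 B=11)
Step 4: empty(B) -> (A=8 B=0)
Step 5: pour(A -> B) -> (A=0 B=8)
Step 6: empty(B) -> (A=0 B=0)
Step 7: fill(A) -> (A=8 B=0)

Answer: 8 0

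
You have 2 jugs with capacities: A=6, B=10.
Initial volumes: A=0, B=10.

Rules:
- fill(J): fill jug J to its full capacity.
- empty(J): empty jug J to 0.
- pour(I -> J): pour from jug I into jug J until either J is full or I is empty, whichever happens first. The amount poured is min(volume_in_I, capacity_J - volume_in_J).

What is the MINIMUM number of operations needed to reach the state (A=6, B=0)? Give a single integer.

BFS from (A=0, B=10). One shortest path:
  1. fill(A) -> (A=6 B=10)
  2. empty(B) -> (A=6 B=0)
Reached target in 2 moves.

Answer: 2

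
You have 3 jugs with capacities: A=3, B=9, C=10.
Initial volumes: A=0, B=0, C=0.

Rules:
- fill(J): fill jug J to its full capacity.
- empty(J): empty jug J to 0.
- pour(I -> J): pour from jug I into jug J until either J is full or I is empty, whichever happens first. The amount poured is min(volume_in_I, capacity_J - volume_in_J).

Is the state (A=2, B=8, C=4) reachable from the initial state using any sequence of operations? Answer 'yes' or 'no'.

Answer: no

Derivation:
BFS explored all 296 reachable states.
Reachable set includes: (0,0,0), (0,0,1), (0,0,2), (0,0,3), (0,0,4), (0,0,5), (0,0,6), (0,0,7), (0,0,8), (0,0,9), (0,0,10), (0,1,0) ...
Target (A=2, B=8, C=4) not in reachable set → no.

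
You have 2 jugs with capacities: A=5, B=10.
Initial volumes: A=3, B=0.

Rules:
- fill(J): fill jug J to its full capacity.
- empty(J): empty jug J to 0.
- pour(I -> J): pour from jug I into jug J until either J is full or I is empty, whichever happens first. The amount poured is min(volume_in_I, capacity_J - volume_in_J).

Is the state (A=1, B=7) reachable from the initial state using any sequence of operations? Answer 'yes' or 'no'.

BFS explored all 12 reachable states.
Reachable set includes: (0,0), (0,3), (0,5), (0,8), (0,10), (3,0), (3,10), (5,0), (5,3), (5,5), (5,8), (5,10)
Target (A=1, B=7) not in reachable set → no.

Answer: no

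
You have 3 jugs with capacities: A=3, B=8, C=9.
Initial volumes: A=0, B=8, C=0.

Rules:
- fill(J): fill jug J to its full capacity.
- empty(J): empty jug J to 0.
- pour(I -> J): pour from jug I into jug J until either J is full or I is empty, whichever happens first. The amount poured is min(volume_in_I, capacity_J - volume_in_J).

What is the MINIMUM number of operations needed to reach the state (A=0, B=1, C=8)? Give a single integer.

BFS from (A=0, B=8, C=0). One shortest path:
  1. empty(B) -> (A=0 B=0 C=0)
  2. fill(C) -> (A=0 B=0 C=9)
  3. pour(C -> B) -> (A=0 B=8 C=1)
  4. pour(C -> A) -> (A=1 B=8 C=0)
  5. pour(B -> C) -> (A=1 B=0 C=8)
  6. pour(A -> B) -> (A=0 B=1 C=8)
Reached target in 6 moves.

Answer: 6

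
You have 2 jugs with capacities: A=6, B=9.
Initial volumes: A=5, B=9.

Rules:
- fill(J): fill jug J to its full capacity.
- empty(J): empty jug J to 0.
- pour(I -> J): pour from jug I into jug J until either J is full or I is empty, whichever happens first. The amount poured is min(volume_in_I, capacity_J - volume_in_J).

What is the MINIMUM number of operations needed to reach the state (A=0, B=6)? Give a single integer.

BFS from (A=5, B=9). One shortest path:
  1. fill(A) -> (A=6 B=9)
  2. empty(B) -> (A=6 B=0)
  3. pour(A -> B) -> (A=0 B=6)
Reached target in 3 moves.

Answer: 3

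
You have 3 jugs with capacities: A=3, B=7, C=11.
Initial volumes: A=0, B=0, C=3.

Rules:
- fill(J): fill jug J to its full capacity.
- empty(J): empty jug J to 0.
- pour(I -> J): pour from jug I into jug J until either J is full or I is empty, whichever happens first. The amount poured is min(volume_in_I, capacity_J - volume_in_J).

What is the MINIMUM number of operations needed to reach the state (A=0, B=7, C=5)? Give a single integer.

Answer: 6

Derivation:
BFS from (A=0, B=0, C=3). One shortest path:
  1. fill(B) -> (A=0 B=7 C=3)
  2. fill(C) -> (A=0 B=7 C=11)
  3. pour(C -> A) -> (A=3 B=7 C=8)
  4. empty(A) -> (A=0 B=7 C=8)
  5. pour(C -> A) -> (A=3 B=7 C=5)
  6. empty(A) -> (A=0 B=7 C=5)
Reached target in 6 moves.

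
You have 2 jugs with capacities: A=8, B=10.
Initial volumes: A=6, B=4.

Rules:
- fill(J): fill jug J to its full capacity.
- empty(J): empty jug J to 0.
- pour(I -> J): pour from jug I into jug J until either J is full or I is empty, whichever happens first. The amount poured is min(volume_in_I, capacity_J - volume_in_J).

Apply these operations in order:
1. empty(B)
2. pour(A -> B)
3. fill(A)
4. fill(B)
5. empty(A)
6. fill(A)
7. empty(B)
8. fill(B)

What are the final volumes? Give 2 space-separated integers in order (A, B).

Step 1: empty(B) -> (A=6 B=0)
Step 2: pour(A -> B) -> (A=0 B=6)
Step 3: fill(A) -> (A=8 B=6)
Step 4: fill(B) -> (A=8 B=10)
Step 5: empty(A) -> (A=0 B=10)
Step 6: fill(A) -> (A=8 B=10)
Step 7: empty(B) -> (A=8 B=0)
Step 8: fill(B) -> (A=8 B=10)

Answer: 8 10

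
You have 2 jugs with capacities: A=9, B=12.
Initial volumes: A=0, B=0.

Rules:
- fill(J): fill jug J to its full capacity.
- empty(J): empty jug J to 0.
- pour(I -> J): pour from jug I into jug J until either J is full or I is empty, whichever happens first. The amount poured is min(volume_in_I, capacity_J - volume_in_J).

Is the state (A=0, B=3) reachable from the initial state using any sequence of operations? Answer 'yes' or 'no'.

Answer: yes

Derivation:
BFS from (A=0, B=0):
  1. fill(B) -> (A=0 B=12)
  2. pour(B -> A) -> (A=9 B=3)
  3. empty(A) -> (A=0 B=3)
Target reached → yes.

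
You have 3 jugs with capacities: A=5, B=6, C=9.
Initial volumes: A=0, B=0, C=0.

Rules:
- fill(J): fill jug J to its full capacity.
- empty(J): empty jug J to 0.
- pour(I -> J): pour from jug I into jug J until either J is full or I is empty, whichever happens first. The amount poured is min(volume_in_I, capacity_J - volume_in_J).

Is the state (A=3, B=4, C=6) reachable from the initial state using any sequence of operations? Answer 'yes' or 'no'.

Answer: no

Derivation:
BFS explored all 260 reachable states.
Reachable set includes: (0,0,0), (0,0,1), (0,0,2), (0,0,3), (0,0,4), (0,0,5), (0,0,6), (0,0,7), (0,0,8), (0,0,9), (0,1,0), (0,1,1) ...
Target (A=3, B=4, C=6) not in reachable set → no.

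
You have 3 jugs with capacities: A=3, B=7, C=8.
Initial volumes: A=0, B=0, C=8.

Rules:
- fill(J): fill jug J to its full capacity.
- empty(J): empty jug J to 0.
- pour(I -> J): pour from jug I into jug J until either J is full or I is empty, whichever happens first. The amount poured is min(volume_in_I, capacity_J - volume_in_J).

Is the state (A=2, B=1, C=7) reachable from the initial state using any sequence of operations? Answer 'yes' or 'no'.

BFS explored all 204 reachable states.
Reachable set includes: (0,0,0), (0,0,1), (0,0,2), (0,0,3), (0,0,4), (0,0,5), (0,0,6), (0,0,7), (0,0,8), (0,1,0), (0,1,1), (0,1,2) ...
Target (A=2, B=1, C=7) not in reachable set → no.

Answer: no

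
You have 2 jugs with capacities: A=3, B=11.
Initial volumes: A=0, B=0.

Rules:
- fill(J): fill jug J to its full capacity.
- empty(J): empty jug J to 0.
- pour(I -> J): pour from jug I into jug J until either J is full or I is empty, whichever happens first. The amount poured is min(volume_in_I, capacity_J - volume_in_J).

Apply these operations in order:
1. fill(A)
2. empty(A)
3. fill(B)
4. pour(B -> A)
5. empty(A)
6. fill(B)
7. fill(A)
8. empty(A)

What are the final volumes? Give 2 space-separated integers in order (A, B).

Answer: 0 11

Derivation:
Step 1: fill(A) -> (A=3 B=0)
Step 2: empty(A) -> (A=0 B=0)
Step 3: fill(B) -> (A=0 B=11)
Step 4: pour(B -> A) -> (A=3 B=8)
Step 5: empty(A) -> (A=0 B=8)
Step 6: fill(B) -> (A=0 B=11)
Step 7: fill(A) -> (A=3 B=11)
Step 8: empty(A) -> (A=0 B=11)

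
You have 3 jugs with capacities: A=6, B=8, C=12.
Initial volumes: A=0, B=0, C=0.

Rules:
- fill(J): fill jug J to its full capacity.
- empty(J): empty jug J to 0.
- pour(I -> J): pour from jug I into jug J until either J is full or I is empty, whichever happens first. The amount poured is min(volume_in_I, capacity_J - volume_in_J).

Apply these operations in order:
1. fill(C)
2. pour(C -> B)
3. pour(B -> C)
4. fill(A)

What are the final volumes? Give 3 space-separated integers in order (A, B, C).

Step 1: fill(C) -> (A=0 B=0 C=12)
Step 2: pour(C -> B) -> (A=0 B=8 C=4)
Step 3: pour(B -> C) -> (A=0 B=0 C=12)
Step 4: fill(A) -> (A=6 B=0 C=12)

Answer: 6 0 12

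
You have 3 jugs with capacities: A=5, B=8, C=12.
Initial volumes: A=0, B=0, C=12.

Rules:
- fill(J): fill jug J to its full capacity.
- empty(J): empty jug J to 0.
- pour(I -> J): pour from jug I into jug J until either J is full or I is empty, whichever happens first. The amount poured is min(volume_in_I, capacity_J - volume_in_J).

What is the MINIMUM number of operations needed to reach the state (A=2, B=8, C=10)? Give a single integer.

Answer: 6

Derivation:
BFS from (A=0, B=0, C=12). One shortest path:
  1. pour(C -> A) -> (A=5 B=0 C=7)
  2. pour(A -> B) -> (A=0 B=5 C=7)
  3. pour(C -> A) -> (A=5 B=5 C=2)
  4. pour(A -> B) -> (A=2 B=8 C=2)
  5. pour(B -> C) -> (A=2 B=0 C=10)
  6. fill(B) -> (A=2 B=8 C=10)
Reached target in 6 moves.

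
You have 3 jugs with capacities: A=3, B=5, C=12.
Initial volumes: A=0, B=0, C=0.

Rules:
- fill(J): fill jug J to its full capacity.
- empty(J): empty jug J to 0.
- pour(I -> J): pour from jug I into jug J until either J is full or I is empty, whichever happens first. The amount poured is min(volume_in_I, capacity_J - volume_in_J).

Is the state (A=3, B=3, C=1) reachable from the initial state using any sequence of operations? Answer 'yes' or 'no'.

BFS from (A=0, B=0, C=0):
  1. fill(C) -> (A=0 B=0 C=12)
  2. pour(C -> A) -> (A=3 B=0 C=9)
  3. pour(C -> B) -> (A=3 B=5 C=4)
  4. empty(B) -> (A=3 B=0 C=4)
  5. pour(A -> B) -> (A=0 B=3 C=4)
  6. pour(C -> A) -> (A=3 B=3 C=1)
Target reached → yes.

Answer: yes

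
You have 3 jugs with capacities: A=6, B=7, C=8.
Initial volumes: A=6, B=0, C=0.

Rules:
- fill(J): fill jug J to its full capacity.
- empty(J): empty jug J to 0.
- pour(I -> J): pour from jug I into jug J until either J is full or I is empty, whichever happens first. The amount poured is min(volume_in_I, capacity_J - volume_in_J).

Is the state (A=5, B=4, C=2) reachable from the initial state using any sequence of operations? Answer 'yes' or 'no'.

Answer: no

Derivation:
BFS explored all 294 reachable states.
Reachable set includes: (0,0,0), (0,0,1), (0,0,2), (0,0,3), (0,0,4), (0,0,5), (0,0,6), (0,0,7), (0,0,8), (0,1,0), (0,1,1), (0,1,2) ...
Target (A=5, B=4, C=2) not in reachable set → no.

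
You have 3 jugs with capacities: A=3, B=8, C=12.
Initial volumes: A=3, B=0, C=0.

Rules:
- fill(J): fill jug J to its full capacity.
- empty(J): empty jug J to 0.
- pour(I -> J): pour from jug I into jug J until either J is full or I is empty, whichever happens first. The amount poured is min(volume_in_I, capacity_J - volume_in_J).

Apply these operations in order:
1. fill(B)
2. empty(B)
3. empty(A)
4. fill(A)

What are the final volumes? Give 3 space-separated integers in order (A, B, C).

Step 1: fill(B) -> (A=3 B=8 C=0)
Step 2: empty(B) -> (A=3 B=0 C=0)
Step 3: empty(A) -> (A=0 B=0 C=0)
Step 4: fill(A) -> (A=3 B=0 C=0)

Answer: 3 0 0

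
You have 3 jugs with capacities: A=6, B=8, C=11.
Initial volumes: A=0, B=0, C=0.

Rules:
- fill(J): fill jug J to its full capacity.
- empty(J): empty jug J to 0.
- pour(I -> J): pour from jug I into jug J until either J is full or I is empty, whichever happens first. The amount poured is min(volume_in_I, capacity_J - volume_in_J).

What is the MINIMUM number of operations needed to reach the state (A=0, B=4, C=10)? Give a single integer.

Answer: 8

Derivation:
BFS from (A=0, B=0, C=0). One shortest path:
  1. fill(A) -> (A=6 B=0 C=0)
  2. fill(B) -> (A=6 B=8 C=0)
  3. pour(B -> C) -> (A=6 B=0 C=8)
  4. pour(A -> B) -> (A=0 B=6 C=8)
  5. pour(C -> A) -> (A=6 B=6 C=2)
  6. pour(A -> B) -> (A=4 B=8 C=2)
  7. pour(B -> C) -> (A=4 B=0 C=10)
  8. pour(A -> B) -> (A=0 B=4 C=10)
Reached target in 8 moves.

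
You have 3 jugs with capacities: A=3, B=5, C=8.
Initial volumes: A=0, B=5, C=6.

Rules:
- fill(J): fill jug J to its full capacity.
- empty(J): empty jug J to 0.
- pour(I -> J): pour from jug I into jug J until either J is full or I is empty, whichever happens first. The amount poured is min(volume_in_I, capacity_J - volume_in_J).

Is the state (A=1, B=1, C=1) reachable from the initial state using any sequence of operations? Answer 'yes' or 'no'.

BFS explored all 160 reachable states.
Reachable set includes: (0,0,0), (0,0,1), (0,0,2), (0,0,3), (0,0,4), (0,0,5), (0,0,6), (0,0,7), (0,0,8), (0,1,0), (0,1,1), (0,1,2) ...
Target (A=1, B=1, C=1) not in reachable set → no.

Answer: no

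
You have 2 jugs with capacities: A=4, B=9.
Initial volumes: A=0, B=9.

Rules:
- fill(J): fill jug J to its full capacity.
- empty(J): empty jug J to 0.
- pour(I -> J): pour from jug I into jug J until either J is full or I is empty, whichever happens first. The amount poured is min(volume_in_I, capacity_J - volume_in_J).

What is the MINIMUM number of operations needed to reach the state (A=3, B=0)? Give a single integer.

Answer: 8

Derivation:
BFS from (A=0, B=9). One shortest path:
  1. fill(A) -> (A=4 B=9)
  2. empty(B) -> (A=4 B=0)
  3. pour(A -> B) -> (A=0 B=4)
  4. fill(A) -> (A=4 B=4)
  5. pour(A -> B) -> (A=0 B=8)
  6. fill(A) -> (A=4 B=8)
  7. pour(A -> B) -> (A=3 B=9)
  8. empty(B) -> (A=3 B=0)
Reached target in 8 moves.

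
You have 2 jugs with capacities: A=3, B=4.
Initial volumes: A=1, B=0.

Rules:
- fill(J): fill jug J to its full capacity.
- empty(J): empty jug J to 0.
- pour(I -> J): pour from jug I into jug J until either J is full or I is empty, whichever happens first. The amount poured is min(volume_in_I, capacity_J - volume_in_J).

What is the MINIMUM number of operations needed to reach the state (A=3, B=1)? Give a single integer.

Answer: 2

Derivation:
BFS from (A=1, B=0). One shortest path:
  1. pour(A -> B) -> (A=0 B=1)
  2. fill(A) -> (A=3 B=1)
Reached target in 2 moves.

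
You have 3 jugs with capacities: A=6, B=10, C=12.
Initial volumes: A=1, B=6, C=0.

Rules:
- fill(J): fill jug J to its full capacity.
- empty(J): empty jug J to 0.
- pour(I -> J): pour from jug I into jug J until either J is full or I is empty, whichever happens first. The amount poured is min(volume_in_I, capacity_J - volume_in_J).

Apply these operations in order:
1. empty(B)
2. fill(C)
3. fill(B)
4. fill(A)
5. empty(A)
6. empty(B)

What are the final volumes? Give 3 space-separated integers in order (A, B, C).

Answer: 0 0 12

Derivation:
Step 1: empty(B) -> (A=1 B=0 C=0)
Step 2: fill(C) -> (A=1 B=0 C=12)
Step 3: fill(B) -> (A=1 B=10 C=12)
Step 4: fill(A) -> (A=6 B=10 C=12)
Step 5: empty(A) -> (A=0 B=10 C=12)
Step 6: empty(B) -> (A=0 B=0 C=12)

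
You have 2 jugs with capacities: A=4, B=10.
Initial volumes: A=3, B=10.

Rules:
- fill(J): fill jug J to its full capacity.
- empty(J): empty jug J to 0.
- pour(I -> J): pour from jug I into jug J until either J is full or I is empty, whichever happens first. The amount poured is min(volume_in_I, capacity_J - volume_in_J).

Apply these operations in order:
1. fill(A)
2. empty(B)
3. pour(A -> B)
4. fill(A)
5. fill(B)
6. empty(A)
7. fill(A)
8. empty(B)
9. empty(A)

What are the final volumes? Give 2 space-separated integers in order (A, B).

Step 1: fill(A) -> (A=4 B=10)
Step 2: empty(B) -> (A=4 B=0)
Step 3: pour(A -> B) -> (A=0 B=4)
Step 4: fill(A) -> (A=4 B=4)
Step 5: fill(B) -> (A=4 B=10)
Step 6: empty(A) -> (A=0 B=10)
Step 7: fill(A) -> (A=4 B=10)
Step 8: empty(B) -> (A=4 B=0)
Step 9: empty(A) -> (A=0 B=0)

Answer: 0 0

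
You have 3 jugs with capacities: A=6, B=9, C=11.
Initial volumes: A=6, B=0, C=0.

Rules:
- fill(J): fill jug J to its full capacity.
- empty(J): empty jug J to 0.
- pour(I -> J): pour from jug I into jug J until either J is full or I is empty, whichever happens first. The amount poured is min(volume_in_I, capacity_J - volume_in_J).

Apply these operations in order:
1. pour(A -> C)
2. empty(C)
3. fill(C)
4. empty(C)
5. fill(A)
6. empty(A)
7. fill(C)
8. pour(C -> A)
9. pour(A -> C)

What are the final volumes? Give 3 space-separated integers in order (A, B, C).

Answer: 0 0 11

Derivation:
Step 1: pour(A -> C) -> (A=0 B=0 C=6)
Step 2: empty(C) -> (A=0 B=0 C=0)
Step 3: fill(C) -> (A=0 B=0 C=11)
Step 4: empty(C) -> (A=0 B=0 C=0)
Step 5: fill(A) -> (A=6 B=0 C=0)
Step 6: empty(A) -> (A=0 B=0 C=0)
Step 7: fill(C) -> (A=0 B=0 C=11)
Step 8: pour(C -> A) -> (A=6 B=0 C=5)
Step 9: pour(A -> C) -> (A=0 B=0 C=11)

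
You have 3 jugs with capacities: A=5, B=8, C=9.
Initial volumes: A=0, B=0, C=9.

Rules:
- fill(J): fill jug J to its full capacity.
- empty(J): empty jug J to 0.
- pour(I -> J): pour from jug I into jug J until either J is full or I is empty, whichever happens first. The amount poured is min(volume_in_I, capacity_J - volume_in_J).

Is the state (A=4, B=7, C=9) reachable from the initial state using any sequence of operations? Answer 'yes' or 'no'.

Answer: yes

Derivation:
BFS from (A=0, B=0, C=9):
  1. fill(B) -> (A=0 B=8 C=9)
  2. pour(C -> A) -> (A=5 B=8 C=4)
  3. empty(A) -> (A=0 B=8 C=4)
  4. pour(C -> A) -> (A=4 B=8 C=0)
  5. pour(B -> C) -> (A=4 B=0 C=8)
  6. fill(B) -> (A=4 B=8 C=8)
  7. pour(B -> C) -> (A=4 B=7 C=9)
Target reached → yes.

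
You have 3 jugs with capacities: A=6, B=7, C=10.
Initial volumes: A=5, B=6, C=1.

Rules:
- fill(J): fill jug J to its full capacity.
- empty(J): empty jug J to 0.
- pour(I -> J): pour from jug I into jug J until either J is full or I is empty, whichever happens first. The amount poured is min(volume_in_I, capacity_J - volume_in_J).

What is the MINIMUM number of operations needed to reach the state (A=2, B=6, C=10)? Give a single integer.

Answer: 3

Derivation:
BFS from (A=5, B=6, C=1). One shortest path:
  1. pour(A -> C) -> (A=0 B=6 C=6)
  2. fill(A) -> (A=6 B=6 C=6)
  3. pour(A -> C) -> (A=2 B=6 C=10)
Reached target in 3 moves.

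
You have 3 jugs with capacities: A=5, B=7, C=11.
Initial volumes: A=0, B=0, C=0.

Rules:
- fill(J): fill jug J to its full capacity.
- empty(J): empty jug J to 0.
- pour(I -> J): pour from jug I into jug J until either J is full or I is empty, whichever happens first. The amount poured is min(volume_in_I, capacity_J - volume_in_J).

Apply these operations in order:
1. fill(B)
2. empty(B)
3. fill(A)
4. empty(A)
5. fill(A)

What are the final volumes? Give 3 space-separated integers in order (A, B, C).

Answer: 5 0 0

Derivation:
Step 1: fill(B) -> (A=0 B=7 C=0)
Step 2: empty(B) -> (A=0 B=0 C=0)
Step 3: fill(A) -> (A=5 B=0 C=0)
Step 4: empty(A) -> (A=0 B=0 C=0)
Step 5: fill(A) -> (A=5 B=0 C=0)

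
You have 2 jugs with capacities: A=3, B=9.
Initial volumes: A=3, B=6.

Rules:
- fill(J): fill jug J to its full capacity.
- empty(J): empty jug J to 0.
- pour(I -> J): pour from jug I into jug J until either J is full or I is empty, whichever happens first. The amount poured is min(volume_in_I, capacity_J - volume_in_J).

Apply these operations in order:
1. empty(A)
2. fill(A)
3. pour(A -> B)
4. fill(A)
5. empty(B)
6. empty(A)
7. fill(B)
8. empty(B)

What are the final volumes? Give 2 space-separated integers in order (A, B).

Step 1: empty(A) -> (A=0 B=6)
Step 2: fill(A) -> (A=3 B=6)
Step 3: pour(A -> B) -> (A=0 B=9)
Step 4: fill(A) -> (A=3 B=9)
Step 5: empty(B) -> (A=3 B=0)
Step 6: empty(A) -> (A=0 B=0)
Step 7: fill(B) -> (A=0 B=9)
Step 8: empty(B) -> (A=0 B=0)

Answer: 0 0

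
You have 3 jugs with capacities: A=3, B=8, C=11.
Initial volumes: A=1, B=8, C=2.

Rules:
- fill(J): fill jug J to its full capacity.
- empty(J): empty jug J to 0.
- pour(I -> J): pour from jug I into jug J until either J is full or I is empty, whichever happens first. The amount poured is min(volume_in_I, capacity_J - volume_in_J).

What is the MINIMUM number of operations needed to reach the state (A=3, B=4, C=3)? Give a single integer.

Answer: 5

Derivation:
BFS from (A=1, B=8, C=2). One shortest path:
  1. empty(A) -> (A=0 B=8 C=2)
  2. pour(B -> A) -> (A=3 B=5 C=2)
  3. pour(C -> B) -> (A=3 B=7 C=0)
  4. pour(A -> C) -> (A=0 B=7 C=3)
  5. pour(B -> A) -> (A=3 B=4 C=3)
Reached target in 5 moves.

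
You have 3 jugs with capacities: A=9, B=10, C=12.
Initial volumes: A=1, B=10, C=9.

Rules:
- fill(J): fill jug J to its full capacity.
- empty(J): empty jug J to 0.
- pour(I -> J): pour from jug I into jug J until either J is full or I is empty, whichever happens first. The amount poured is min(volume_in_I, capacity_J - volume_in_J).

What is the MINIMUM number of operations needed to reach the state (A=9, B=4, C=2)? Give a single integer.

Answer: 8

Derivation:
BFS from (A=1, B=10, C=9). One shortest path:
  1. empty(B) -> (A=1 B=0 C=9)
  2. fill(C) -> (A=1 B=0 C=12)
  3. pour(C -> B) -> (A=1 B=10 C=2)
  4. empty(B) -> (A=1 B=0 C=2)
  5. pour(C -> A) -> (A=3 B=0 C=0)
  6. fill(C) -> (A=3 B=0 C=12)
  7. pour(C -> B) -> (A=3 B=10 C=2)
  8. pour(B -> A) -> (A=9 B=4 C=2)
Reached target in 8 moves.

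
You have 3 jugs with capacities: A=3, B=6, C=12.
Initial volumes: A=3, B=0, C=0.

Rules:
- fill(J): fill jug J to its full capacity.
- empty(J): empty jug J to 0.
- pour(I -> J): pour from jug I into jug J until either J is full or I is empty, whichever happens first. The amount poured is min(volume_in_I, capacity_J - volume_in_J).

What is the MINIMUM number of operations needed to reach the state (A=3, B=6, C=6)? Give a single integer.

BFS from (A=3, B=0, C=0). One shortest path:
  1. fill(C) -> (A=3 B=0 C=12)
  2. pour(C -> B) -> (A=3 B=6 C=6)
Reached target in 2 moves.

Answer: 2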